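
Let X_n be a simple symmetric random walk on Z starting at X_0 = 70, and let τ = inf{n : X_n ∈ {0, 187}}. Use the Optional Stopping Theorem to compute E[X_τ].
E[X_τ] = 70

X_n is a martingale and τ is a bounded-mean stopping time (indeed τ is finite a.s. with bounded expectation since the walk is in a bounded region). By the OST, E[X_τ] = E[X_0] = 70. Equivalently: E[X_τ] = 187 · P(hit 187 first) + 0 · P(hit 0 first) = 187 · (70/187) = 70.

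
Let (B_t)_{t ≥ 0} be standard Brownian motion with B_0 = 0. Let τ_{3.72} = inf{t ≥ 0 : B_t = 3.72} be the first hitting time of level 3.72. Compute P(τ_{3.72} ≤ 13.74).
P(τ_{3.72} ≤ 13.74) = 2(1 − Φ(3.72/√13.74)) = 2(1 − Φ(1.0036)) ≈ 0.3156

By the reflection principle for standard BM, P(τ_b ≤ t) = 2 · P(B_t ≥ b). Since B_t ~ N(0, t), P(B_t ≥ 3.72) = 1 − Φ(3.72/√t) = 1 − Φ(3.72/√13.74) = 1 − Φ(1.0036) ≈ 0.15779. Doubling: P(τ_{3.72} ≤ 13.74) ≈ 2 · 0.15779 = 0.31558 ≈ 0.3156.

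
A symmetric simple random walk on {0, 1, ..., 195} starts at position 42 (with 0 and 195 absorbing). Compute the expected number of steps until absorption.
E[τ | X_0 = 42] = 6426

Let v_k = E[τ | X_0 = k]. Boundary: v_0 = v_195 = 0. Recurrence: v_k = 1 + (v_{k-1} + v_{k+1})/2 for 1 ≤ k ≤ 194. The particular solution to v_k − (v_{k-1} + v_{k+1})/2 = 1 is v_k = −k^2. Adding homogeneous solution A + B k and matching boundaries gives v_k = k (195 − k). Substituting k = 42: v_42 = 42 · 153 = 6426.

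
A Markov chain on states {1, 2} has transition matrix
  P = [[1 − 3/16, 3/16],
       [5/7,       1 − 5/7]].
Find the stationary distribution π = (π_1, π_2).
π_1 = 80/101, π_2 = 21/101

Solve πP = π with π_1 + π_2 = 1. From πP = π: π_1 · (1 − 3/16) + π_2 · 5/7 = π_1 ⇒ π_2 · 5/7 = π_1 · 3/16 ⇒ π_2/π_1 = (3/16)/(5/7) = 21/80. Together with π_1 + π_2 = 1:
  π_1 = (5/7)/(3/16 + 5/7) = (5/7)/(101/112) = 80/101,
  π_2 = (3/16)/(3/16 + 5/7) = (3/16)/(101/112) = 21/101.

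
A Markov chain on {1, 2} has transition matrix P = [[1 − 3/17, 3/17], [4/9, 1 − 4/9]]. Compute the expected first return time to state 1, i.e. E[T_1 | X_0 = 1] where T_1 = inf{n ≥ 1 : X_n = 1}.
E[T_1 | X_0 = 1] = 1/π_1 = 95/68

For an irreducible recurrent Markov chain with stationary distribution π, E[T_i | X_0 = i] = 1/π_i (Kac's formula). Here π_1 = (4/9)/(3/17 + 4/9) = (4/9)/(95/153) = 68/95, so E[T_1 | X_0 = 1] = 1/π_1 = (3/17 + 4/9)/(4/9) = (95/153)/(4/9) = 95/68.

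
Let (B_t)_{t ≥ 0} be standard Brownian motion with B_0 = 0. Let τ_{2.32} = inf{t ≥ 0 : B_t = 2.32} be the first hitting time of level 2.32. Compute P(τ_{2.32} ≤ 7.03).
P(τ_{2.32} ≤ 7.03) = 2(1 − Φ(2.32/√7.03)) = 2(1 − Φ(0.8750)) ≈ 0.3816

By the reflection principle for standard BM, P(τ_b ≤ t) = 2 · P(B_t ≥ b). Since B_t ~ N(0, t), P(B_t ≥ 2.32) = 1 − Φ(2.32/√t) = 1 − Φ(2.32/√7.03) = 1 − Φ(0.8750) ≈ 0.19079. Doubling: P(τ_{2.32} ≤ 7.03) ≈ 2 · 0.19079 = 0.38158 ≈ 0.3816.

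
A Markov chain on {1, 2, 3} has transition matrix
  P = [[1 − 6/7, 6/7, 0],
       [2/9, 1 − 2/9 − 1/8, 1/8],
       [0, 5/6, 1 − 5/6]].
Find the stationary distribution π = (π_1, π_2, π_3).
π = (140/761, 540/761, 81/761)

This is a birth-death chain on three states, which satisfies detailed balance: π_1 · P_{12} = π_2 · P_{21} and π_2 · P_{23} = π_3 · P_{32}.
From π_1 · 6/7 = π_2 · 2/9: π_2/π_1 = (6/7)/(2/9) = 27/7.
From π_2 · 1/8 = π_3 · 5/6: π_3/π_2 = (1/8)/(5/6) = 3/20.
Take π_1 proportional to 1; then unnormalized π = (1, 27/7, 81/140). Normalize by dividing by the sum 761/140:
  π = (140/761, 540/761, 81/761).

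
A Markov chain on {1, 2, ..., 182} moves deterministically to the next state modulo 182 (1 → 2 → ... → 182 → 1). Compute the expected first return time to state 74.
E[T_74 | X_0 = 74] = 182

The chain cycles deterministically, so starting at state 74 it returns in exactly 182 steps. Equivalently, the stationary distribution is uniform π_j = 1/182 for every state j, so by Kac's formula E[T_74] = 1/π_74 = 182.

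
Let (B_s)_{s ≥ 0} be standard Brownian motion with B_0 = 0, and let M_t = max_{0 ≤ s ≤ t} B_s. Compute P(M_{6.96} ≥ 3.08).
P(M_{6.96} ≥ 3.08) = 2·P(B_{6.96} ≥ 3.08) = 2(1 − Φ(3.08/√6.96)) ≈ 0.2430

By the reflection principle for Brownian motion, P(M_t ≥ a) = 2 · P(B_t ≥ a) for a ≥ 0. Since B_t ~ N(0, t), P(B_t ≥ 3.08) = 1 − Φ(3.08/√t) = 1 − Φ(3.08/√6.96) = 1 − Φ(1.1675). So
  P(M_{6.96} ≥ 3.08) = 2(1 − Φ(1.1675)) ≈ 0.2430.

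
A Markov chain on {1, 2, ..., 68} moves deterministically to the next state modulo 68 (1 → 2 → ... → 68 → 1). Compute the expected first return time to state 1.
E[T_1 | X_0 = 1] = 68

The chain cycles deterministically, so starting at state 1 it returns in exactly 68 steps. Equivalently, the stationary distribution is uniform π_j = 1/68 for every state j, so by Kac's formula E[T_1] = 1/π_1 = 68.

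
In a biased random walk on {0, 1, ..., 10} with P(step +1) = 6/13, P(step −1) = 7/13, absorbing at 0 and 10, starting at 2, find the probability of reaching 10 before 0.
P(hit 10 before 0) = (1 − (7/6)^2) / (1 − (7/6)^10) = 1679616/17077621

Let u_k denote P(reach 10 before 0 | start at k). Boundary: u_0 = 0, u_10 = 1. Recurrence: u_k = 6/13·u_{k+1} + 7/13·u_{k-1} for 1 ≤ k ≤ 9. Try u_k = A + B·r^k with r = q/p = (7/13)/(6/13) = 7/6. Substitution satisfies the recurrence; boundary conditions give:
  u_k = (1 − r^k) / (1 − r^N) = (1 − (7/6)^2) / (1 − (7/6)^10) = 1679616/17077621.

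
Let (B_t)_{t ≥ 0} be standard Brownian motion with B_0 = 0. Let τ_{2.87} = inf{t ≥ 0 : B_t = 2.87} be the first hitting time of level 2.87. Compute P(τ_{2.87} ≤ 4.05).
P(τ_{2.87} ≤ 4.05) = 2(1 − Φ(2.87/√4.05)) = 2(1 − Φ(1.4261)) ≈ 0.1538

By the reflection principle for standard BM, P(τ_b ≤ t) = 2 · P(B_t ≥ b). Since B_t ~ N(0, t), P(B_t ≥ 2.87) = 1 − Φ(2.87/√t) = 1 − Φ(2.87/√4.05) = 1 − Φ(1.4261) ≈ 0.07692. Doubling: P(τ_{2.87} ≤ 4.05) ≈ 2 · 0.07692 = 0.15384 ≈ 0.1538.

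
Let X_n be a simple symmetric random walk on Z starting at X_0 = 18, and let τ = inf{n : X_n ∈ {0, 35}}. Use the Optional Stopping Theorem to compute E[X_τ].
E[X_τ] = 18

X_n is a martingale and τ is a bounded-mean stopping time (indeed τ is finite a.s. with bounded expectation since the walk is in a bounded region). By the OST, E[X_τ] = E[X_0] = 18. Equivalently: E[X_τ] = 35 · P(hit 35 first) + 0 · P(hit 0 first) = 35 · (18/35) = 18.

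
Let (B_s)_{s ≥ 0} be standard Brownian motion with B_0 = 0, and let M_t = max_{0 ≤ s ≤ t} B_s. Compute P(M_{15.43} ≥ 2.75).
P(M_{15.43} ≥ 2.75) = 2·P(B_{15.43} ≥ 2.75) = 2(1 − Φ(2.75/√15.43)) ≈ 0.4839

By the reflection principle for Brownian motion, P(M_t ≥ a) = 2 · P(B_t ≥ a) for a ≥ 0. Since B_t ~ N(0, t), P(B_t ≥ 2.75) = 1 − Φ(2.75/√t) = 1 − Φ(2.75/√15.43) = 1 − Φ(0.7001). So
  P(M_{15.43} ≥ 2.75) = 2(1 − Φ(0.7001)) ≈ 0.4839.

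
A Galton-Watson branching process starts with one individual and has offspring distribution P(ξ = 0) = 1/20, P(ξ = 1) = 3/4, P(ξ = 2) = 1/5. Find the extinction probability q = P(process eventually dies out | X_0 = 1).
q = 1/4

The pgf is f(s) = 1/20 + 3/4·s + 1/5·s². The extinction probability q is the smallest fixed point of f in [0, 1]. Setting s = f(s):
  1/5·s² + (3/4 − 1)·s + 1/20 = 0
  1/5·s² − (1/20 + 1/5)·s + 1/20 = 0
which factors as (s − 1)·(1/5·s − 1/20) = 0, giving roots s = 1 and s = (1/20)/(1/5) = 1/4.
Mean offspring μ = 3/4 + 2·1/5 = 23/20 > 1 (supercritical), so q < 1. The extinction probability is the smaller root: q = (1/20)/(1/5) = 1/4.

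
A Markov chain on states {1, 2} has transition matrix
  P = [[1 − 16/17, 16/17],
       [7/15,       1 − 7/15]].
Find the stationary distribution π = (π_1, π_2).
π_1 = 119/359, π_2 = 240/359

Solve πP = π with π_1 + π_2 = 1. From πP = π: π_1 · (1 − 16/17) + π_2 · 7/15 = π_1 ⇒ π_2 · 7/15 = π_1 · 16/17 ⇒ π_2/π_1 = (16/17)/(7/15) = 240/119. Together with π_1 + π_2 = 1:
  π_1 = (7/15)/(16/17 + 7/15) = (7/15)/(359/255) = 119/359,
  π_2 = (16/17)/(16/17 + 7/15) = (16/17)/(359/255) = 240/359.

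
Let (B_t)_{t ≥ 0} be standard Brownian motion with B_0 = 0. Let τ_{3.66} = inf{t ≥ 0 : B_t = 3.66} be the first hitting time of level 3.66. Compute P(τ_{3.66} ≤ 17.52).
P(τ_{3.66} ≤ 17.52) = 2(1 − Φ(3.66/√17.52)) = 2(1 − Φ(0.8744)) ≈ 0.3819

By the reflection principle for standard BM, P(τ_b ≤ t) = 2 · P(B_t ≥ b). Since B_t ~ N(0, t), P(B_t ≥ 3.66) = 1 − Φ(3.66/√t) = 1 − Φ(3.66/√17.52) = 1 − Φ(0.8744) ≈ 0.19095. Doubling: P(τ_{3.66} ≤ 17.52) ≈ 2 · 0.19095 = 0.38190 ≈ 0.3819.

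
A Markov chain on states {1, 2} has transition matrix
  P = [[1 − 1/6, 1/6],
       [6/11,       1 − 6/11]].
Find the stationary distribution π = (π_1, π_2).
π_1 = 36/47, π_2 = 11/47

Solve πP = π with π_1 + π_2 = 1. From πP = π: π_1 · (1 − 1/6) + π_2 · 6/11 = π_1 ⇒ π_2 · 6/11 = π_1 · 1/6 ⇒ π_2/π_1 = (1/6)/(6/11) = 11/36. Together with π_1 + π_2 = 1:
  π_1 = (6/11)/(1/6 + 6/11) = (6/11)/(47/66) = 36/47,
  π_2 = (1/6)/(1/6 + 6/11) = (1/6)/(47/66) = 11/47.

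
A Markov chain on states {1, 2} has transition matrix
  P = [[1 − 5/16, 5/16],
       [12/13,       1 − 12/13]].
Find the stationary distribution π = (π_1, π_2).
π_1 = 192/257, π_2 = 65/257

Solve πP = π with π_1 + π_2 = 1. From πP = π: π_1 · (1 − 5/16) + π_2 · 12/13 = π_1 ⇒ π_2 · 12/13 = π_1 · 5/16 ⇒ π_2/π_1 = (5/16)/(12/13) = 65/192. Together with π_1 + π_2 = 1:
  π_1 = (12/13)/(5/16 + 12/13) = (12/13)/(257/208) = 192/257,
  π_2 = (5/16)/(5/16 + 12/13) = (5/16)/(257/208) = 65/257.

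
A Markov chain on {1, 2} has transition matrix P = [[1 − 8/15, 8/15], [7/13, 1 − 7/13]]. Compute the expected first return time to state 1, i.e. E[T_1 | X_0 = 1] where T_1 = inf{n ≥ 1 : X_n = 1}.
E[T_1 | X_0 = 1] = 1/π_1 = 209/105

For an irreducible recurrent Markov chain with stationary distribution π, E[T_i | X_0 = i] = 1/π_i (Kac's formula). Here π_1 = (7/13)/(8/15 + 7/13) = (7/13)/(209/195) = 105/209, so E[T_1 | X_0 = 1] = 1/π_1 = (8/15 + 7/13)/(7/13) = (209/195)/(7/13) = 209/105.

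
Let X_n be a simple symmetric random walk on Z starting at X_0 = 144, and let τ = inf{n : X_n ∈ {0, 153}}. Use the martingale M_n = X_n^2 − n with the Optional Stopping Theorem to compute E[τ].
E[τ] = 1296

M_n = X_n^2 − n is a martingale (since E[X_{n+1}^2 | F_n] = X_n^2 + 1). By OST (τ has finite mean in a bounded region), E[M_τ] = E[M_0] = X_0^2 − 0 = 144^2 = 20736. Also E[M_τ] = E[X_τ^2] − E[τ]. The walk exits at 0 or 153, with P(hit 153 first) = 144/153, so E[X_τ^2] = 153^2 · 144/153 + 0 = 22032. Thus E[τ] = E[X_τ^2] − E[M_τ] = 22032 − 20736 = 1296 = 144(153 − 144) = 1296.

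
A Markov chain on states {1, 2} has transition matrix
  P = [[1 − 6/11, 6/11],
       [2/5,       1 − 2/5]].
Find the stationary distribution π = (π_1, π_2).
π_1 = 11/26, π_2 = 15/26

Solve πP = π with π_1 + π_2 = 1. From πP = π: π_1 · (1 − 6/11) + π_2 · 2/5 = π_1 ⇒ π_2 · 2/5 = π_1 · 6/11 ⇒ π_2/π_1 = (6/11)/(2/5) = 15/11. Together with π_1 + π_2 = 1:
  π_1 = (2/5)/(6/11 + 2/5) = (2/5)/(52/55) = 11/26,
  π_2 = (6/11)/(6/11 + 2/5) = (6/11)/(52/55) = 15/26.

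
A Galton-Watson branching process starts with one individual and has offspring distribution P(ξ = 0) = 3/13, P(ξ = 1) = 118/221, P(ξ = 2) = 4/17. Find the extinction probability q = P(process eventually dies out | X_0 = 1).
q = 51/52

The pgf is f(s) = 3/13 + 118/221·s + 4/17·s². The extinction probability q is the smallest fixed point of f in [0, 1]. Setting s = f(s):
  4/17·s² + (118/221 − 1)·s + 3/13 = 0
  4/17·s² − (3/13 + 4/17)·s + 3/13 = 0
which factors as (s − 1)·(4/17·s − 3/13) = 0, giving roots s = 1 and s = (3/13)/(4/17) = 51/52.
Mean offspring μ = 118/221 + 2·4/17 = 222/221 > 1 (supercritical), so q < 1. The extinction probability is the smaller root: q = (3/13)/(4/17) = 51/52.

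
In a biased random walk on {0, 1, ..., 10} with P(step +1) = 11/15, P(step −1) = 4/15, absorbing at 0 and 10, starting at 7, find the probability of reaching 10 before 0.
P(hit 10 before 0) = (1 − (4/11)^7) / (1 − (4/11)^10) = 3702231071/3705196575

Let u_k denote P(reach 10 before 0 | start at k). Boundary: u_0 = 0, u_10 = 1. Recurrence: u_k = 11/15·u_{k+1} + 4/15·u_{k-1} for 1 ≤ k ≤ 9. Try u_k = A + B·r^k with r = q/p = (4/15)/(11/15) = 4/11. Substitution satisfies the recurrence; boundary conditions give:
  u_k = (1 − r^k) / (1 − r^N) = (1 − (4/11)^7) / (1 − (4/11)^10) = 3702231071/3705196575.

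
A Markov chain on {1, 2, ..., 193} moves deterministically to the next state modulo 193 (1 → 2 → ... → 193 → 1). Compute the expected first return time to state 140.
E[T_140 | X_0 = 140] = 193

The chain cycles deterministically, so starting at state 140 it returns in exactly 193 steps. Equivalently, the stationary distribution is uniform π_j = 1/193 for every state j, so by Kac's formula E[T_140] = 1/π_140 = 193.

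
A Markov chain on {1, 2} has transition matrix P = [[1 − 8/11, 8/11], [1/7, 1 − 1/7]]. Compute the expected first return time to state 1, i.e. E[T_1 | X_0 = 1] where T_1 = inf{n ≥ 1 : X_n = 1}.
E[T_1 | X_0 = 1] = 1/π_1 = 67/11

For an irreducible recurrent Markov chain with stationary distribution π, E[T_i | X_0 = i] = 1/π_i (Kac's formula). Here π_1 = (1/7)/(8/11 + 1/7) = (1/7)/(67/77) = 11/67, so E[T_1 | X_0 = 1] = 1/π_1 = (8/11 + 1/7)/(1/7) = (67/77)/(1/7) = 67/11.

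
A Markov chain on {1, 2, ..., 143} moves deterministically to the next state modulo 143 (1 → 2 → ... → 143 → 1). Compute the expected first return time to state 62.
E[T_62 | X_0 = 62] = 143

The chain cycles deterministically, so starting at state 62 it returns in exactly 143 steps. Equivalently, the stationary distribution is uniform π_j = 1/143 for every state j, so by Kac's formula E[T_62] = 1/π_62 = 143.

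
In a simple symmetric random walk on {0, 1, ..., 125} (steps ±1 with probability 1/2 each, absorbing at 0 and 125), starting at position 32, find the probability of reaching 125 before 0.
P(hit 125 before 0) = 32/125

Let u_k = P(hit 125 before 0 | start at k). Then u_0 = 0, u_125 = 1, and u_k = u_{k-1}/2 + u_{k+1}/2 for 1 ≤ k ≤ 124. This harmonic recurrence is solved by u_k = k/125, giving u_32 = 32/125.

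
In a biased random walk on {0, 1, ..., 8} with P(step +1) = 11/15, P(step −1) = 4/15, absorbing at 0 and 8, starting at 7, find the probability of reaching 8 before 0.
P(hit 8 before 0) = (1 − (4/11)^7) / (1 − (4/11)^8) = 30596951/30613335

Let u_k denote P(reach 8 before 0 | start at k). Boundary: u_0 = 0, u_8 = 1. Recurrence: u_k = 11/15·u_{k+1} + 4/15·u_{k-1} for 1 ≤ k ≤ 7. Try u_k = A + B·r^k with r = q/p = (4/15)/(11/15) = 4/11. Substitution satisfies the recurrence; boundary conditions give:
  u_k = (1 − r^k) / (1 − r^N) = (1 − (4/11)^7) / (1 − (4/11)^8) = 30596951/30613335.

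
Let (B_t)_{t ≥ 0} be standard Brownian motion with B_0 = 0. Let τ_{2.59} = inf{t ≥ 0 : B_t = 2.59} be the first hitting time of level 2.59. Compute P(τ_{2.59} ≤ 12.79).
P(τ_{2.59} ≤ 12.79) = 2(1 − Φ(2.59/√12.79)) = 2(1 − Φ(0.7242)) ≈ 0.4689

By the reflection principle for standard BM, P(τ_b ≤ t) = 2 · P(B_t ≥ b). Since B_t ~ N(0, t), P(B_t ≥ 2.59) = 1 − Φ(2.59/√t) = 1 − Φ(2.59/√12.79) = 1 − Φ(0.7242) ≈ 0.23447. Doubling: P(τ_{2.59} ≤ 12.79) ≈ 2 · 0.23447 = 0.46894 ≈ 0.4689.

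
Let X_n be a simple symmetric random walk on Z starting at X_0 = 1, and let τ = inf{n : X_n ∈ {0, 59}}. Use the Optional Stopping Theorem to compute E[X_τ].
E[X_τ] = 1

X_n is a martingale and τ is a bounded-mean stopping time (indeed τ is finite a.s. with bounded expectation since the walk is in a bounded region). By the OST, E[X_τ] = E[X_0] = 1. Equivalently: E[X_τ] = 59 · P(hit 59 first) + 0 · P(hit 0 first) = 59 · (1/59) = 1.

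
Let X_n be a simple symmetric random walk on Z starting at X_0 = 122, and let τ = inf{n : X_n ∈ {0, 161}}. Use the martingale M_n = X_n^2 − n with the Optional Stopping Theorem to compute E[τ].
E[τ] = 4758

M_n = X_n^2 − n is a martingale (since E[X_{n+1}^2 | F_n] = X_n^2 + 1). By OST (τ has finite mean in a bounded region), E[M_τ] = E[M_0] = X_0^2 − 0 = 122^2 = 14884. Also E[M_τ] = E[X_τ^2] − E[τ]. The walk exits at 0 or 161, with P(hit 161 first) = 122/161, so E[X_τ^2] = 161^2 · 122/161 + 0 = 19642. Thus E[τ] = E[X_τ^2] − E[M_τ] = 19642 − 14884 = 4758 = 122(161 − 122) = 4758.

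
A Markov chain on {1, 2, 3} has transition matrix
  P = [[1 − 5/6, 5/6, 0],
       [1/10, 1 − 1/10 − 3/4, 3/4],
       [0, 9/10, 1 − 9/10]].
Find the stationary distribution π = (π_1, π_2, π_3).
π = (18/293, 150/293, 125/293)

This is a birth-death chain on three states, which satisfies detailed balance: π_1 · P_{12} = π_2 · P_{21} and π_2 · P_{23} = π_3 · P_{32}.
From π_1 · 5/6 = π_2 · 1/10: π_2/π_1 = (5/6)/(1/10) = 25/3.
From π_2 · 3/4 = π_3 · 9/10: π_3/π_2 = (3/4)/(9/10) = 5/6.
Take π_1 proportional to 1; then unnormalized π = (1, 25/3, 125/18). Normalize by dividing by the sum 293/18:
  π = (18/293, 150/293, 125/293).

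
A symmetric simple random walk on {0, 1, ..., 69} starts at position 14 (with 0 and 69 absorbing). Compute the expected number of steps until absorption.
E[τ | X_0 = 14] = 770

Let v_k = E[τ | X_0 = k]. Boundary: v_0 = v_69 = 0. Recurrence: v_k = 1 + (v_{k-1} + v_{k+1})/2 for 1 ≤ k ≤ 68. The particular solution to v_k − (v_{k-1} + v_{k+1})/2 = 1 is v_k = −k^2. Adding homogeneous solution A + B k and matching boundaries gives v_k = k (69 − k). Substituting k = 14: v_14 = 14 · 55 = 770.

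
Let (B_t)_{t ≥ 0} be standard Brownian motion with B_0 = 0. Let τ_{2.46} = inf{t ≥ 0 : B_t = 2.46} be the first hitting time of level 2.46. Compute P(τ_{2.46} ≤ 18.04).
P(τ_{2.46} ≤ 18.04) = 2(1 − Φ(2.46/√18.04)) = 2(1 − Φ(0.5792)) ≈ 0.5625

By the reflection principle for standard BM, P(τ_b ≤ t) = 2 · P(B_t ≥ b). Since B_t ~ N(0, t), P(B_t ≥ 2.46) = 1 − Φ(2.46/√t) = 1 − Φ(2.46/√18.04) = 1 − Φ(0.5792) ≈ 0.28123. Doubling: P(τ_{2.46} ≤ 18.04) ≈ 2 · 0.28123 = 0.56246 ≈ 0.5625.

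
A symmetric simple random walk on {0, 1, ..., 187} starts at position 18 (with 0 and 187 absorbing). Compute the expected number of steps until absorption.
E[τ | X_0 = 18] = 3042

Let v_k = E[τ | X_0 = k]. Boundary: v_0 = v_187 = 0. Recurrence: v_k = 1 + (v_{k-1} + v_{k+1})/2 for 1 ≤ k ≤ 186. The particular solution to v_k − (v_{k-1} + v_{k+1})/2 = 1 is v_k = −k^2. Adding homogeneous solution A + B k and matching boundaries gives v_k = k (187 − k). Substituting k = 18: v_18 = 18 · 169 = 3042.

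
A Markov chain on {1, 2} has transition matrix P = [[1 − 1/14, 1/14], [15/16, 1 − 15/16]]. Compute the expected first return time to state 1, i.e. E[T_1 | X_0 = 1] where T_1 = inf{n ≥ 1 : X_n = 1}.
E[T_1 | X_0 = 1] = 1/π_1 = 113/105

For an irreducible recurrent Markov chain with stationary distribution π, E[T_i | X_0 = i] = 1/π_i (Kac's formula). Here π_1 = (15/16)/(1/14 + 15/16) = (15/16)/(113/112) = 105/113, so E[T_1 | X_0 = 1] = 1/π_1 = (1/14 + 15/16)/(15/16) = (113/112)/(15/16) = 113/105.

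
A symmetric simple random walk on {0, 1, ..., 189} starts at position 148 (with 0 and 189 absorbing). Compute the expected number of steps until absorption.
E[τ | X_0 = 148] = 6068

Let v_k = E[τ | X_0 = k]. Boundary: v_0 = v_189 = 0. Recurrence: v_k = 1 + (v_{k-1} + v_{k+1})/2 for 1 ≤ k ≤ 188. The particular solution to v_k − (v_{k-1} + v_{k+1})/2 = 1 is v_k = −k^2. Adding homogeneous solution A + B k and matching boundaries gives v_k = k (189 − k). Substituting k = 148: v_148 = 148 · 41 = 6068.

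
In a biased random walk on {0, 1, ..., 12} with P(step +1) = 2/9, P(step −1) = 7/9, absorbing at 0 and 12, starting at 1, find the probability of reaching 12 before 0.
P(hit 12 before 0) = (1 − (7/2)^1) / (1 − (7/2)^12) = 2048/2768256621

Let u_k denote P(reach 12 before 0 | start at k). Boundary: u_0 = 0, u_12 = 1. Recurrence: u_k = 2/9·u_{k+1} + 7/9·u_{k-1} for 1 ≤ k ≤ 11. Try u_k = A + B·r^k with r = q/p = (7/9)/(2/9) = 7/2. Substitution satisfies the recurrence; boundary conditions give:
  u_k = (1 − r^k) / (1 − r^N) = (1 − (7/2)^1) / (1 − (7/2)^12) = 2048/2768256621.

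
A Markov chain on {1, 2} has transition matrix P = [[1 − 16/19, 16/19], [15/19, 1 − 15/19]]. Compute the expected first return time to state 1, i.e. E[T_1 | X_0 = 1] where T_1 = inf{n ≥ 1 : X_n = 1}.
E[T_1 | X_0 = 1] = 1/π_1 = 31/15

For an irreducible recurrent Markov chain with stationary distribution π, E[T_i | X_0 = i] = 1/π_i (Kac's formula). Here π_1 = (15/19)/(16/19 + 15/19) = (15/19)/(31/19) = 15/31, so E[T_1 | X_0 = 1] = 1/π_1 = (16/19 + 15/19)/(15/19) = (31/19)/(15/19) = 31/15.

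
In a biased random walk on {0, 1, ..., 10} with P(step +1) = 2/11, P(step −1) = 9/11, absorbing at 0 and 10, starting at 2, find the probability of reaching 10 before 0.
P(hit 10 before 0) = (1 − (9/2)^2) / (1 − (9/2)^10) = 256/45282901

Let u_k denote P(reach 10 before 0 | start at k). Boundary: u_0 = 0, u_10 = 1. Recurrence: u_k = 2/11·u_{k+1} + 9/11·u_{k-1} for 1 ≤ k ≤ 9. Try u_k = A + B·r^k with r = q/p = (9/11)/(2/11) = 9/2. Substitution satisfies the recurrence; boundary conditions give:
  u_k = (1 − r^k) / (1 − r^N) = (1 − (9/2)^2) / (1 − (9/2)^10) = 256/45282901.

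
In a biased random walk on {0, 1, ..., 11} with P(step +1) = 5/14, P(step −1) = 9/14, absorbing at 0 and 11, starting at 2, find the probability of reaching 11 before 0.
P(hit 11 before 0) = (1 − (9/5)^2) / (1 − (9/5)^11) = 27343750/7833057871

Let u_k denote P(reach 11 before 0 | start at k). Boundary: u_0 = 0, u_11 = 1. Recurrence: u_k = 5/14·u_{k+1} + 9/14·u_{k-1} for 1 ≤ k ≤ 10. Try u_k = A + B·r^k with r = q/p = (9/14)/(5/14) = 9/5. Substitution satisfies the recurrence; boundary conditions give:
  u_k = (1 − r^k) / (1 − r^N) = (1 − (9/5)^2) / (1 − (9/5)^11) = 27343750/7833057871.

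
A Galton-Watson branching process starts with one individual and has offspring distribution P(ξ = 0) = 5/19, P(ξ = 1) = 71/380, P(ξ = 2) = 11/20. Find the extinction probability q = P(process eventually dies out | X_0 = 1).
q = 100/209

The pgf is f(s) = 5/19 + 71/380·s + 11/20·s². The extinction probability q is the smallest fixed point of f in [0, 1]. Setting s = f(s):
  11/20·s² + (71/380 − 1)·s + 5/19 = 0
  11/20·s² − (5/19 + 11/20)·s + 5/19 = 0
which factors as (s − 1)·(11/20·s − 5/19) = 0, giving roots s = 1 and s = (5/19)/(11/20) = 100/209.
Mean offspring μ = 71/380 + 2·11/20 = 489/380 > 1 (supercritical), so q < 1. The extinction probability is the smaller root: q = (5/19)/(11/20) = 100/209.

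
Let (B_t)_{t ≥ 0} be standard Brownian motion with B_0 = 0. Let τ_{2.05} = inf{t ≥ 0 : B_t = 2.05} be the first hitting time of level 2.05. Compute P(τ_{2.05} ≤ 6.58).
P(τ_{2.05} ≤ 6.58) = 2(1 − Φ(2.05/√6.58)) = 2(1 − Φ(0.7992)) ≈ 0.4242

By the reflection principle for standard BM, P(τ_b ≤ t) = 2 · P(B_t ≥ b). Since B_t ~ N(0, t), P(B_t ≥ 2.05) = 1 − Φ(2.05/√t) = 1 − Φ(2.05/√6.58) = 1 − Φ(0.7992) ≈ 0.21209. Doubling: P(τ_{2.05} ≤ 6.58) ≈ 2 · 0.21209 = 0.42418 ≈ 0.4242.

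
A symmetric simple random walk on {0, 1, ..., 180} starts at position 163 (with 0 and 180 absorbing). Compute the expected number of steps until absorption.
E[τ | X_0 = 163] = 2771

Let v_k = E[τ | X_0 = k]. Boundary: v_0 = v_180 = 0. Recurrence: v_k = 1 + (v_{k-1} + v_{k+1})/2 for 1 ≤ k ≤ 179. The particular solution to v_k − (v_{k-1} + v_{k+1})/2 = 1 is v_k = −k^2. Adding homogeneous solution A + B k and matching boundaries gives v_k = k (180 − k). Substituting k = 163: v_163 = 163 · 17 = 2771.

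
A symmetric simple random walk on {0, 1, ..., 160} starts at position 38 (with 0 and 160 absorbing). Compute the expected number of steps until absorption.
E[τ | X_0 = 38] = 4636

Let v_k = E[τ | X_0 = k]. Boundary: v_0 = v_160 = 0. Recurrence: v_k = 1 + (v_{k-1} + v_{k+1})/2 for 1 ≤ k ≤ 159. The particular solution to v_k − (v_{k-1} + v_{k+1})/2 = 1 is v_k = −k^2. Adding homogeneous solution A + B k and matching boundaries gives v_k = k (160 − k). Substituting k = 38: v_38 = 38 · 122 = 4636.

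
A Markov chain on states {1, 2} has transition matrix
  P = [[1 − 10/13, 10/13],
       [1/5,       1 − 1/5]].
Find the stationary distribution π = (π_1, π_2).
π_1 = 13/63, π_2 = 50/63

Solve πP = π with π_1 + π_2 = 1. From πP = π: π_1 · (1 − 10/13) + π_2 · 1/5 = π_1 ⇒ π_2 · 1/5 = π_1 · 10/13 ⇒ π_2/π_1 = (10/13)/(1/5) = 50/13. Together with π_1 + π_2 = 1:
  π_1 = (1/5)/(10/13 + 1/5) = (1/5)/(63/65) = 13/63,
  π_2 = (10/13)/(10/13 + 1/5) = (10/13)/(63/65) = 50/63.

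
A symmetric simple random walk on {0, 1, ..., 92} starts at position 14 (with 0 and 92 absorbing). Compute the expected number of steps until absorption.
E[τ | X_0 = 14] = 1092

Let v_k = E[τ | X_0 = k]. Boundary: v_0 = v_92 = 0. Recurrence: v_k = 1 + (v_{k-1} + v_{k+1})/2 for 1 ≤ k ≤ 91. The particular solution to v_k − (v_{k-1} + v_{k+1})/2 = 1 is v_k = −k^2. Adding homogeneous solution A + B k and matching boundaries gives v_k = k (92 − k). Substituting k = 14: v_14 = 14 · 78 = 1092.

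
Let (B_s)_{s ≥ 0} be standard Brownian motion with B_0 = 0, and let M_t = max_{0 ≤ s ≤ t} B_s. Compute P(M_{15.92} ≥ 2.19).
P(M_{15.92} ≥ 2.19) = 2·P(B_{15.92} ≥ 2.19) = 2(1 − Φ(2.19/√15.92)) ≈ 0.5831

By the reflection principle for Brownian motion, P(M_t ≥ a) = 2 · P(B_t ≥ a) for a ≥ 0. Since B_t ~ N(0, t), P(B_t ≥ 2.19) = 1 − Φ(2.19/√t) = 1 − Φ(2.19/√15.92) = 1 − Φ(0.5489). So
  P(M_{15.92} ≥ 2.19) = 2(1 − Φ(0.5489)) ≈ 0.5831.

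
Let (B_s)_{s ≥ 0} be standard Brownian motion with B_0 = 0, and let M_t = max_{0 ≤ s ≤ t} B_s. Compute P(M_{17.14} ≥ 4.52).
P(M_{17.14} ≥ 4.52) = 2·P(B_{17.14} ≥ 4.52) = 2(1 − Φ(4.52/√17.14)) ≈ 0.2749

By the reflection principle for Brownian motion, P(M_t ≥ a) = 2 · P(B_t ≥ a) for a ≥ 0. Since B_t ~ N(0, t), P(B_t ≥ 4.52) = 1 − Φ(4.52/√t) = 1 − Φ(4.52/√17.14) = 1 − Φ(1.0918). So
  P(M_{17.14} ≥ 4.52) = 2(1 − Φ(1.0918)) ≈ 0.2749.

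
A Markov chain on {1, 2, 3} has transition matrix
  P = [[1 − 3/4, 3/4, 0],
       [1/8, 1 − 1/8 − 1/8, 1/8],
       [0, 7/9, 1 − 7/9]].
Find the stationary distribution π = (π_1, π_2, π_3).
π = (28/223, 168/223, 27/223)

This is a birth-death chain on three states, which satisfies detailed balance: π_1 · P_{12} = π_2 · P_{21} and π_2 · P_{23} = π_3 · P_{32}.
From π_1 · 3/4 = π_2 · 1/8: π_2/π_1 = (3/4)/(1/8) = 6.
From π_2 · 1/8 = π_3 · 7/9: π_3/π_2 = (1/8)/(7/9) = 9/56.
Take π_1 proportional to 1; then unnormalized π = (1, 6, 27/28). Normalize by dividing by the sum 223/28:
  π = (28/223, 168/223, 27/223).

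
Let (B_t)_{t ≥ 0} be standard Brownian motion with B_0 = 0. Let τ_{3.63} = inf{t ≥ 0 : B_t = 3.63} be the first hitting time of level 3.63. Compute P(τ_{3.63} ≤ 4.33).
P(τ_{3.63} ≤ 4.33) = 2(1 − Φ(3.63/√4.33)) = 2(1 − Φ(1.7445)) ≈ 0.0811

By the reflection principle for standard BM, P(τ_b ≤ t) = 2 · P(B_t ≥ b). Since B_t ~ N(0, t), P(B_t ≥ 3.63) = 1 − Φ(3.63/√t) = 1 − Φ(3.63/√4.33) = 1 − Φ(1.7445) ≈ 0.04054. Doubling: P(τ_{3.63} ≤ 4.33) ≈ 2 · 0.04054 = 0.08108 ≈ 0.0811.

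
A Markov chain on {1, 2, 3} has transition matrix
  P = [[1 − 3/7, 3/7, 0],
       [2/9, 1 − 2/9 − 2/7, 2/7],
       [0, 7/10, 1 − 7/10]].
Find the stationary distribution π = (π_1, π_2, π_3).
π = (686/2549, 1323/2549, 540/2549)

This is a birth-death chain on three states, which satisfies detailed balance: π_1 · P_{12} = π_2 · P_{21} and π_2 · P_{23} = π_3 · P_{32}.
From π_1 · 3/7 = π_2 · 2/9: π_2/π_1 = (3/7)/(2/9) = 27/14.
From π_2 · 2/7 = π_3 · 7/10: π_3/π_2 = (2/7)/(7/10) = 20/49.
Take π_1 proportional to 1; then unnormalized π = (1, 27/14, 270/343). Normalize by dividing by the sum 2549/686:
  π = (686/2549, 1323/2549, 540/2549).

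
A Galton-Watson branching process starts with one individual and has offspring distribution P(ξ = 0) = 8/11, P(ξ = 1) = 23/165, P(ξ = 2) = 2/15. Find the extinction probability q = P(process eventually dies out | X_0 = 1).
q = 1

Mean offspring μ = 0·8/11 + 1·23/165 + 2·2/15 = 67/165 ≤ 1. For μ ≤ 1 with offspring not concentrated at 1, the Galton-Watson process goes extinct almost surely, so q = 1.
(Algebraic check: The pgf is f(s) = 8/11 + 23/165·s + 2/15·s². The extinction probability q is the smallest fixed point of f in [0, 1]. Setting s = f(s):
  2/15·s² + (23/165 − 1)·s + 8/11 = 0
  2/15·s² − (8/11 + 2/15)·s + 8/11 = 0
which factors as (s − 1)·(2/15·s − 8/11) = 0, giving roots s = 1 and s = (8/11)/(2/15) = 60/11. Since 60/11 ≥ 1, the smallest root in [0, 1] is s = 1.)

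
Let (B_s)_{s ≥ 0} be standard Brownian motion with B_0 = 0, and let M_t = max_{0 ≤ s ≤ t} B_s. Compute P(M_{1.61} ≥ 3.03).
P(M_{1.61} ≥ 3.03) = 2·P(B_{1.61} ≥ 3.03) = 2(1 − Φ(3.03/√1.61)) ≈ 0.0169

By the reflection principle for Brownian motion, P(M_t ≥ a) = 2 · P(B_t ≥ a) for a ≥ 0. Since B_t ~ N(0, t), P(B_t ≥ 3.03) = 1 − Φ(3.03/√t) = 1 − Φ(3.03/√1.61) = 1 − Φ(2.3880). So
  P(M_{1.61} ≥ 3.03) = 2(1 − Φ(2.3880)) ≈ 0.0169.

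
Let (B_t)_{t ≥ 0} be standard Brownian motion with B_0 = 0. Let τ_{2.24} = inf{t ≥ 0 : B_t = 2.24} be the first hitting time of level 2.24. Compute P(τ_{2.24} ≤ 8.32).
P(τ_{2.24} ≤ 8.32) = 2(1 − Φ(2.24/√8.32)) = 2(1 − Φ(0.7766)) ≈ 0.4374

By the reflection principle for standard BM, P(τ_b ≤ t) = 2 · P(B_t ≥ b). Since B_t ~ N(0, t), P(B_t ≥ 2.24) = 1 − Φ(2.24/√t) = 1 − Φ(2.24/√8.32) = 1 − Φ(0.7766) ≈ 0.21870. Doubling: P(τ_{2.24} ≤ 8.32) ≈ 2 · 0.21870 = 0.43740 ≈ 0.4374.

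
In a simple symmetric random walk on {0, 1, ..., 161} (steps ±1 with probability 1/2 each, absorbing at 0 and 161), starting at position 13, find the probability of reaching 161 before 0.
P(hit 161 before 0) = 13/161

Let u_k = P(hit 161 before 0 | start at k). Then u_0 = 0, u_161 = 1, and u_k = u_{k-1}/2 + u_{k+1}/2 for 1 ≤ k ≤ 160. This harmonic recurrence is solved by u_k = k/161, giving u_13 = 13/161.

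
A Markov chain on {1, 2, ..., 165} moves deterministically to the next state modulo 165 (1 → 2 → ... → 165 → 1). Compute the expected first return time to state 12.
E[T_12 | X_0 = 12] = 165

The chain cycles deterministically, so starting at state 12 it returns in exactly 165 steps. Equivalently, the stationary distribution is uniform π_j = 1/165 for every state j, so by Kac's formula E[T_12] = 1/π_12 = 165.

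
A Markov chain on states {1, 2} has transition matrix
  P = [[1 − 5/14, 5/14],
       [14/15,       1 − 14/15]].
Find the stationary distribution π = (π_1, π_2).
π_1 = 196/271, π_2 = 75/271

Solve πP = π with π_1 + π_2 = 1. From πP = π: π_1 · (1 − 5/14) + π_2 · 14/15 = π_1 ⇒ π_2 · 14/15 = π_1 · 5/14 ⇒ π_2/π_1 = (5/14)/(14/15) = 75/196. Together with π_1 + π_2 = 1:
  π_1 = (14/15)/(5/14 + 14/15) = (14/15)/(271/210) = 196/271,
  π_2 = (5/14)/(5/14 + 14/15) = (5/14)/(271/210) = 75/271.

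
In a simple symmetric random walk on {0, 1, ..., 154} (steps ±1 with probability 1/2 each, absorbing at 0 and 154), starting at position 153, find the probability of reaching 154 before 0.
P(hit 154 before 0) = 153/154

Let u_k = P(hit 154 before 0 | start at k). Then u_0 = 0, u_154 = 1, and u_k = u_{k-1}/2 + u_{k+1}/2 for 1 ≤ k ≤ 153. This harmonic recurrence is solved by u_k = k/154, giving u_153 = 153/154.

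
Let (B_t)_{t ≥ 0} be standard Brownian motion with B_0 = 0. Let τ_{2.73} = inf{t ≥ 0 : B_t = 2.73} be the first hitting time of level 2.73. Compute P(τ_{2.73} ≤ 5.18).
P(τ_{2.73} ≤ 5.18) = 2(1 − Φ(2.73/√5.18)) = 2(1 − Φ(1.1995)) ≈ 0.2303

By the reflection principle for standard BM, P(τ_b ≤ t) = 2 · P(B_t ≥ b). Since B_t ~ N(0, t), P(B_t ≥ 2.73) = 1 − Φ(2.73/√t) = 1 − Φ(2.73/√5.18) = 1 − Φ(1.1995) ≈ 0.11517. Doubling: P(τ_{2.73} ≤ 5.18) ≈ 2 · 0.11517 = 0.23034 ≈ 0.2303.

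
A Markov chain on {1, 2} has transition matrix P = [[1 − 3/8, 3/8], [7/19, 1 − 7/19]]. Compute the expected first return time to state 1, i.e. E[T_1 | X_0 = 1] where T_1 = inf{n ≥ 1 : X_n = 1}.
E[T_1 | X_0 = 1] = 1/π_1 = 113/56

For an irreducible recurrent Markov chain with stationary distribution π, E[T_i | X_0 = i] = 1/π_i (Kac's formula). Here π_1 = (7/19)/(3/8 + 7/19) = (7/19)/(113/152) = 56/113, so E[T_1 | X_0 = 1] = 1/π_1 = (3/8 + 7/19)/(7/19) = (113/152)/(7/19) = 113/56.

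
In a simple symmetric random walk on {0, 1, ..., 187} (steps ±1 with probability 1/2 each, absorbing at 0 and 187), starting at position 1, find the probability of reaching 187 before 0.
P(hit 187 before 0) = 1/187

Let u_k = P(hit 187 before 0 | start at k). Then u_0 = 0, u_187 = 1, and u_k = u_{k-1}/2 + u_{k+1}/2 for 1 ≤ k ≤ 186. This harmonic recurrence is solved by u_k = k/187, giving u_1 = 1/187.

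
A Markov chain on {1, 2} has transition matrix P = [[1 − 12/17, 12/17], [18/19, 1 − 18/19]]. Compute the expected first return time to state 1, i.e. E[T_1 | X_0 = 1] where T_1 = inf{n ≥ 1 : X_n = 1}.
E[T_1 | X_0 = 1] = 1/π_1 = 89/51

For an irreducible recurrent Markov chain with stationary distribution π, E[T_i | X_0 = i] = 1/π_i (Kac's formula). Here π_1 = (18/19)/(12/17 + 18/19) = (18/19)/(534/323) = 51/89, so E[T_1 | X_0 = 1] = 1/π_1 = (12/17 + 18/19)/(18/19) = (534/323)/(18/19) = 89/51.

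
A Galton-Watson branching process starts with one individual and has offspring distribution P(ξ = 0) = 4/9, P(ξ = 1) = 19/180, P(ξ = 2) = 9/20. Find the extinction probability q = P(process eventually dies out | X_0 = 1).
q = 80/81

The pgf is f(s) = 4/9 + 19/180·s + 9/20·s². The extinction probability q is the smallest fixed point of f in [0, 1]. Setting s = f(s):
  9/20·s² + (19/180 − 1)·s + 4/9 = 0
  9/20·s² − (4/9 + 9/20)·s + 4/9 = 0
which factors as (s − 1)·(9/20·s − 4/9) = 0, giving roots s = 1 and s = (4/9)/(9/20) = 80/81.
Mean offspring μ = 19/180 + 2·9/20 = 181/180 > 1 (supercritical), so q < 1. The extinction probability is the smaller root: q = (4/9)/(9/20) = 80/81.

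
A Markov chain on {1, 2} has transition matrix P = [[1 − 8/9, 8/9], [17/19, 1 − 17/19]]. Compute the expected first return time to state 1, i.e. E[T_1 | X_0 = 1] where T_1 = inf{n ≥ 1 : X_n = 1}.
E[T_1 | X_0 = 1] = 1/π_1 = 305/153

For an irreducible recurrent Markov chain with stationary distribution π, E[T_i | X_0 = i] = 1/π_i (Kac's formula). Here π_1 = (17/19)/(8/9 + 17/19) = (17/19)/(305/171) = 153/305, so E[T_1 | X_0 = 1] = 1/π_1 = (8/9 + 17/19)/(17/19) = (305/171)/(17/19) = 305/153.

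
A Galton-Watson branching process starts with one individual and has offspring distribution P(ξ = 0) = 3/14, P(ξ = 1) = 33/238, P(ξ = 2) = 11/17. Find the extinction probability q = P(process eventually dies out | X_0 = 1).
q = 51/154

The pgf is f(s) = 3/14 + 33/238·s + 11/17·s². The extinction probability q is the smallest fixed point of f in [0, 1]. Setting s = f(s):
  11/17·s² + (33/238 − 1)·s + 3/14 = 0
  11/17·s² − (3/14 + 11/17)·s + 3/14 = 0
which factors as (s − 1)·(11/17·s − 3/14) = 0, giving roots s = 1 and s = (3/14)/(11/17) = 51/154.
Mean offspring μ = 33/238 + 2·11/17 = 341/238 > 1 (supercritical), so q < 1. The extinction probability is the smaller root: q = (3/14)/(11/17) = 51/154.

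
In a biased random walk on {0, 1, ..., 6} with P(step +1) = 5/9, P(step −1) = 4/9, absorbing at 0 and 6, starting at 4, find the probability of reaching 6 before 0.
P(hit 6 before 0) = (1 − (4/5)^4) / (1 − (4/5)^6) = 1025/1281

Let u_k denote P(reach 6 before 0 | start at k). Boundary: u_0 = 0, u_6 = 1. Recurrence: u_k = 5/9·u_{k+1} + 4/9·u_{k-1} for 1 ≤ k ≤ 5. Try u_k = A + B·r^k with r = q/p = (4/9)/(5/9) = 4/5. Substitution satisfies the recurrence; boundary conditions give:
  u_k = (1 − r^k) / (1 − r^N) = (1 − (4/5)^4) / (1 − (4/5)^6) = 1025/1281.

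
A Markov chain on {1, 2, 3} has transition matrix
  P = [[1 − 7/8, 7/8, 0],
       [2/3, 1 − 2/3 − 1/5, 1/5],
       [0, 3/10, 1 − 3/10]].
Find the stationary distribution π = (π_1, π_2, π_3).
π = (16/51, 7/17, 14/51)

This is a birth-death chain on three states, which satisfies detailed balance: π_1 · P_{12} = π_2 · P_{21} and π_2 · P_{23} = π_3 · P_{32}.
From π_1 · 7/8 = π_2 · 2/3: π_2/π_1 = (7/8)/(2/3) = 21/16.
From π_2 · 1/5 = π_3 · 3/10: π_3/π_2 = (1/5)/(3/10) = 2/3.
Take π_1 proportional to 1; then unnormalized π = (1, 21/16, 7/8). Normalize by dividing by the sum 51/16:
  π = (16/51, 7/17, 14/51).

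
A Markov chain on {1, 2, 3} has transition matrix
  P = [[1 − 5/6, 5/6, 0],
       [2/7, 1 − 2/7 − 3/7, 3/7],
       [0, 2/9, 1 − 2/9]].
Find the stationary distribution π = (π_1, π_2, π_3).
π = (24/229, 70/229, 135/229)

This is a birth-death chain on three states, which satisfies detailed balance: π_1 · P_{12} = π_2 · P_{21} and π_2 · P_{23} = π_3 · P_{32}.
From π_1 · 5/6 = π_2 · 2/7: π_2/π_1 = (5/6)/(2/7) = 35/12.
From π_2 · 3/7 = π_3 · 2/9: π_3/π_2 = (3/7)/(2/9) = 27/14.
Take π_1 proportional to 1; then unnormalized π = (1, 35/12, 45/8). Normalize by dividing by the sum 229/24:
  π = (24/229, 70/229, 135/229).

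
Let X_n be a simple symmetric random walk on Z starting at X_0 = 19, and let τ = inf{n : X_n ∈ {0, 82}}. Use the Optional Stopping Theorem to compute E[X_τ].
E[X_τ] = 19

X_n is a martingale and τ is a bounded-mean stopping time (indeed τ is finite a.s. with bounded expectation since the walk is in a bounded region). By the OST, E[X_τ] = E[X_0] = 19. Equivalently: E[X_τ] = 82 · P(hit 82 first) + 0 · P(hit 0 first) = 82 · (19/82) = 19.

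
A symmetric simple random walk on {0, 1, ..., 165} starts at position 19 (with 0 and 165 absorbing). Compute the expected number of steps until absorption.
E[τ | X_0 = 19] = 2774

Let v_k = E[τ | X_0 = k]. Boundary: v_0 = v_165 = 0. Recurrence: v_k = 1 + (v_{k-1} + v_{k+1})/2 for 1 ≤ k ≤ 164. The particular solution to v_k − (v_{k-1} + v_{k+1})/2 = 1 is v_k = −k^2. Adding homogeneous solution A + B k and matching boundaries gives v_k = k (165 − k). Substituting k = 19: v_19 = 19 · 146 = 2774.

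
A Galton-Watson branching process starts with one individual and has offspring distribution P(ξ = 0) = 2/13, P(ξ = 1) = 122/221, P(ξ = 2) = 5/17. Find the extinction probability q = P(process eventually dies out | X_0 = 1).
q = 34/65

The pgf is f(s) = 2/13 + 122/221·s + 5/17·s². The extinction probability q is the smallest fixed point of f in [0, 1]. Setting s = f(s):
  5/17·s² + (122/221 − 1)·s + 2/13 = 0
  5/17·s² − (2/13 + 5/17)·s + 2/13 = 0
which factors as (s − 1)·(5/17·s − 2/13) = 0, giving roots s = 1 and s = (2/13)/(5/17) = 34/65.
Mean offspring μ = 122/221 + 2·5/17 = 252/221 > 1 (supercritical), so q < 1. The extinction probability is the smaller root: q = (2/13)/(5/17) = 34/65.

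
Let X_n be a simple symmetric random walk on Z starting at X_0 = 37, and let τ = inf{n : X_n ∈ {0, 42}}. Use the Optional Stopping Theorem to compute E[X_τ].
E[X_τ] = 37

X_n is a martingale and τ is a bounded-mean stopping time (indeed τ is finite a.s. with bounded expectation since the walk is in a bounded region). By the OST, E[X_τ] = E[X_0] = 37. Equivalently: E[X_τ] = 42 · P(hit 42 first) + 0 · P(hit 0 first) = 42 · (37/42) = 37.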